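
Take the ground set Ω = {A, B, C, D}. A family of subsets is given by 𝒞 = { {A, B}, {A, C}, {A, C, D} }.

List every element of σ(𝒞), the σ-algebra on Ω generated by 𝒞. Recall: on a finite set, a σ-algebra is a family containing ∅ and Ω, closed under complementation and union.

Initial family (5 sets): { {}, {A, B}, {A, C}, {A, C, D}, Ω }.
Iteration 1 (4 new):
  {B}  = ᶜ of {A, C, D}
  {B, D}  = ᶜ of {A, C}
  {C, D}  = ᶜ of {A, B}
  {A, B, C}  = {A, B} ∪ {A, C}
  |family| = 9
Iteration 2 (3 new):
  {D}  = ᶜ of {A, B, C}
  {A, B, D}  = {A, B} ∪ {B, D}
  {B, C, D}  = {C, D} ∪ {B}
  |family| = 12
Iteration 3: 2 new —
  {A}  = ᶜ of {B, C, D}
  {C}  = ᶜ of {A, B, D}
  |family| = 14
Iteration 4 (2 new):
  {A, D}  = {D} ∪ {A}
  {B, C}  = {C} ∪ {B}
  |family| = 16
Iteration 5: stable.

|σ(𝒞)| = 16.  σ(𝒞) = { {}, {A}, {B}, {C}, {D}, {A, B}, {A, C}, {A, D}, {B, C}, {B, D}, {C, D}, {A, B, C}, {A, B, D}, {A, C, D}, {B, C, D}, Ω }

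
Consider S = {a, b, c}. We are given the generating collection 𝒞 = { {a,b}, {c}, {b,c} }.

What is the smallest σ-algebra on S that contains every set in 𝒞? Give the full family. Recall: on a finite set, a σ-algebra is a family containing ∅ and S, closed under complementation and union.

Seed the family with 𝒞 together with ∅ and S: { {}, {c}, {a,b}, {b,c}, S }.
Step 1: +1 →
  {a}  = complement {b,c}
  |family| = 6
Step 2 (1 new):
  {a,c}  = {c} ∪ {a}
  |family| = 7
Step 3: +1 →
  {b}  = complement {a,c}
  |family| = 8
Step 4 adds nothing — fixpoint reached.

Hence σ(𝒞) has 8 members: { {}, {a}, {b}, {c}, {a,b}, {a,c}, {b,c}, S }.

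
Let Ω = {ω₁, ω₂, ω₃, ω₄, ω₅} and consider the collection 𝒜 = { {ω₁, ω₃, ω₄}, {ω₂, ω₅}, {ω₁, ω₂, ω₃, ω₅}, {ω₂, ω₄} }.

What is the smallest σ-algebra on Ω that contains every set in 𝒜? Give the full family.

σ(𝒜) = { {}, {ω₂}, {ω₄}, {ω₅}, {ω₁, ω₃}, {ω₂, ω₄}, {ω₂, ω₅}, {ω₄, ω₅}, {ω₁, ω₂, ω₃}, {ω₁, ω₃, ω₄}, {ω₁, ω₃, ω₅}, {ω₂, ω₄, ω₅}, {ω₁, ω₂, ω₃, ω₄}, {ω₁, ω₂, ω₃, ω₅}, {ω₁, ω₃, ω₄, ω₅}, Ω }

Check:
Start: 𝒜 ∪ {∅, Ω} = { {}, {ω₂, ω₄}, {ω₂, ω₅}, {ω₁, ω₃, ω₄}, {ω₁, ω₂, ω₃, ω₅}, Ω }.
Pass 1: 4 new —
  {ω₄}  = {ω₁, ω₂, ω₃, ω₅}ᶜ
  {ω₁, ω₃, ω₅}  = {ω₂, ω₄}ᶜ
  {ω₂, ω₄, ω₅}  = {ω₂, ω₅} ∪ {ω₂, ω₄}
  {ω₁, ω₂, ω₃, ω₄}  = {ω₁, ω₃, ω₄} ∪ {ω₂, ω₄}
  [10 total]
Pass 2. New:
  {ω₅}  = {ω₁, ω₂, ω₃, ω₄}ᶜ
  {ω₁, ω₃}  = {ω₂, ω₄, ω₅}ᶜ
  {ω₁, ω₃, ω₄, ω₅}  = {ω₁, ω₃, ω₅} ∪ {ω₁, ω₃, ω₄}
  [13 total]
Pass 3 adds 2:
  {ω₂}  = {ω₁, ω₃, ω₄, ω₅}ᶜ
  {ω₄, ω₅}  = {ω₄} ∪ {ω₅}
  [15 total]
Pass 4 adds 1:
  {ω₁, ω₂, ω₃}  = {ω₄, ω₅}ᶜ
  [16 total]
Pass 5: no new sets; the family is a σ-algebra.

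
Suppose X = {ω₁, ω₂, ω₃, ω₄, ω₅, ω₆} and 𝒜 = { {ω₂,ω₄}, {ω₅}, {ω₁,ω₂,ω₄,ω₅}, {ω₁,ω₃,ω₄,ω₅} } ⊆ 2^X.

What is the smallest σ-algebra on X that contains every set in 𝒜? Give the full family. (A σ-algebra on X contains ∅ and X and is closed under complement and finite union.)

Begin from { {}, {ω₅}, {ω₂,ω₄}, {ω₁,ω₂,ω₄,ω₅}, {ω₁,ω₃,ω₄,ω₅}, X } (that is, 𝒜 plus ∅ and X).
Step 1 (6 new):
  {ω₂,ω₆}  = X∖{ω₁,ω₃,ω₄,ω₅}
  {ω₃,ω₆}  = X∖{ω₁,ω₂,ω₄,ω₅}
  {ω₂,ω₄,ω₅}  = {ω₂,ω₄} ∪ {ω₅}
  {ω₁,ω₃,ω₅,ω₆}  = X∖{ω₂,ω₄}
  {ω₁,ω₂,ω₃,ω₄,ω₅}  = {ω₁,ω₃,ω₄,ω₅} ∪ {ω₁,ω₂,ω₄,ω₅}
  {ω₁,ω₂,ω₃,ω₄,ω₆}  = X∖{ω₅}
  — 12 sets.
Step 2 (12 new):
  {ω₆}  = X∖{ω₁,ω₂,ω₃,ω₄,ω₅}
  {ω₁,ω₃,ω₆}  = X∖{ω₂,ω₄,ω₅}
  {ω₂,ω₃,ω₆}  = {ω₂,ω₆} ∪ {ω₃,ω₆}
  {ω₂,ω₄,ω₆}  = {ω₂,ω₆} ∪ {ω₂,ω₄}
  {ω₂,ω₅,ω₆}  = {ω₂,ω₆} ∪ {ω₅}
  {ω₃,ω₅,ω₆}  = {ω₅} ∪ {ω₃,ω₆}
  {ω₂,ω₃,ω₄,ω₆}  = {ω₃,ω₆} ∪ {ω₂,ω₄}
  {ω₂,ω₄,ω₅,ω₆}  = {ω₂,ω₆} ∪ {ω₂,ω₄,ω₅}
  {ω₁,ω₂,ω₃,ω₅,ω₆}  = {ω₁,ω₃,ω₅,ω₆} ∪ {ω₂,ω₆}
  {ω₁,ω₂,ω₄,ω₅,ω₆}  = {ω₂,ω₆} ∪ {ω₁,ω₂,ω₄,ω₅}
  {ω₁,ω₃,ω₄,ω₅,ω₆}  = {ω₁,ω₃,ω₅,ω₆} ∪ {ω₁,ω₃,ω₄,ω₅}
  {ω₂,ω₃,ω₄,ω₅,ω₆}  = {ω₃,ω₆} ∪ {ω₂,ω₄,ω₅}
  — 24 sets.
Step 3: +13 →
  {ω₁}  = X∖{ω₂,ω₃,ω₄,ω₅,ω₆}
  {ω₂}  = X∖{ω₁,ω₃,ω₄,ω₅,ω₆}
  {ω₃}  = X∖{ω₁,ω₂,ω₄,ω₅,ω₆}
  {ω₄}  = X∖{ω₁,ω₂,ω₃,ω₅,ω₆}
  {ω₁,ω₃}  = X∖{ω₂,ω₄,ω₅,ω₆}
  {ω₁,ω₅}  = X∖{ω₂,ω₃,ω₄,ω₆}
  {ω₅,ω₆}  = {ω₆} ∪ {ω₅}
  {ω₁,ω₂,ω₄}  = X∖{ω₃,ω₅,ω₆}
  {ω₁,ω₃,ω₄}  = X∖{ω₂,ω₅,ω₆}
  {ω₁,ω₃,ω₅}  = X∖{ω₂,ω₄,ω₆}
  {ω₁,ω₄,ω₅}  = X∖{ω₂,ω₃,ω₆}
  {ω₁,ω₂,ω₃,ω₆}  = {ω₁,ω₃,ω₆} ∪ {ω₂,ω₃,ω₆}
  {ω₂,ω₃,ω₅,ω₆}  = {ω₂,ω₃,ω₆} ∪ {ω₂,ω₅,ω₆}
  — 37 sets.
Step 4. New:
  {ω₁,ω₂}  = {ω₁} ∪ {ω₂}
  {ω₁,ω₄}  = X∖{ω₂,ω₃,ω₅,ω₆}
  {ω₁,ω₆}  = {ω₁} ∪ {ω₆}
  {ω₂,ω₃}  = {ω₂} ∪ {ω₃}
  {ω₂,ω₅}  = {ω₂} ∪ {ω₅}
  {ω₃,ω₄}  = {ω₃} ∪ {ω₄}
  {ω₃,ω₅}  = {ω₅} ∪ {ω₃}
  {ω₄,ω₅}  = X∖{ω₁,ω₂,ω₃,ω₆}
  {ω₄,ω₆}  = {ω₆} ∪ {ω₄}
  {ω₁,ω₂,ω₃}  = {ω₂} ∪ {ω₁,ω₃}
  {ω₁,ω₂,ω₅}  = {ω₂} ∪ {ω₁,ω₅}
  {ω₁,ω₂,ω₆}  = {ω₁} ∪ {ω₂,ω₆}
  {ω₁,ω₅,ω₆}  = {ω₅,ω₆} ∪ {ω₁}
  {ω₂,ω₃,ω₄}  = {ω₃} ∪ {ω₂,ω₄}
  {ω₃,ω₄,ω₆}  = {ω₃,ω₆} ∪ {ω₄}
  {ω₄,ω₅,ω₆}  = {ω₅,ω₆} ∪ {ω₄}
  {ω₁,ω₂,ω₃,ω₄}  = X∖{ω₅,ω₆}
  {ω₁,ω₂,ω₃,ω₅}  = {ω₁,ω₃,ω₅} ∪ {ω₂}
  {ω₁,ω₂,ω₄,ω₆}  = {ω₂,ω₄,ω₆} ∪ {ω₁}
  {ω₁,ω₂,ω₅,ω₆}  = {ω₁} ∪ {ω₂,ω₅,ω₆}
  {ω₁,ω₃,ω₄,ω₆}  = {ω₁,ω₃,ω₆} ∪ {ω₁,ω₃,ω₄}
  {ω₁,ω₄,ω₅,ω₆}  = {ω₁,ω₄,ω₅} ∪ {ω₅,ω₆}
  {ω₂,ω₃,ω₄,ω₅}  = {ω₃} ∪ {ω₂,ω₄,ω₅}
  {ω₃,ω₄,ω₅,ω₆}  = {ω₃,ω₅,ω₆} ∪ {ω₄}
  — 61 sets.
Step 5. New:
  {ω₁,ω₄,ω₆}  = {ω₁,ω₆} ∪ {ω₁,ω₄}
  {ω₂,ω₃,ω₅}  = {ω₂,ω₅} ∪ {ω₃,ω₅}
  {ω₃,ω₄,ω₅}  = X∖{ω₁,ω₂,ω₆}
  — 64 sets.
Step 6: already closed under ᶜ and ∪.

Hence σ(𝒜) has 64 members: { {}, {ω₁}, {ω₂}, {ω₃}, {ω₄}, {ω₅}, {ω₆}, {ω₁,ω₂}, {ω₁,ω₃}, {ω₁,ω₄}, {ω₁,ω₅}, {ω₁,ω₆}, {ω₂,ω₃}, {ω₂,ω₄}, {ω₂,ω₅}, {ω₂,ω₆}, {ω₃,ω₄}, {ω₃,ω₅}, {ω₃,ω₆}, {ω₄,ω₅}, {ω₄,ω₆}, {ω₅,ω₆}, {ω₁,ω₂,ω₃}, {ω₁,ω₂,ω₄}, {ω₁,ω₂,ω₅}, {ω₁,ω₂,ω₆}, {ω₁,ω₃,ω₄}, {ω₁,ω₃,ω₅}, {ω₁,ω₃,ω₆}, {ω₁,ω₄,ω₅}, {ω₁,ω₄,ω₆}, {ω₁,ω₅,ω₆}, {ω₂,ω₃,ω₄}, {ω₂,ω₃,ω₅}, {ω₂,ω₃,ω₆}, {ω₂,ω₄,ω₅}, {ω₂,ω₄,ω₆}, {ω₂,ω₅,ω₆}, {ω₃,ω₄,ω₅}, {ω₃,ω₄,ω₆}, {ω₃,ω₅,ω₆}, {ω₄,ω₅,ω₆}, {ω₁,ω₂,ω₃,ω₄}, {ω₁,ω₂,ω₃,ω₅}, {ω₁,ω₂,ω₃,ω₆}, {ω₁,ω₂,ω₄,ω₅}, {ω₁,ω₂,ω₄,ω₆}, {ω₁,ω₂,ω₅,ω₆}, {ω₁,ω₃,ω₄,ω₅}, {ω₁,ω₃,ω₄,ω₆}, {ω₁,ω₃,ω₅,ω₆}, {ω₁,ω₄,ω₅,ω₆}, {ω₂,ω₃,ω₄,ω₅}, {ω₂,ω₃,ω₄,ω₆}, {ω₂,ω₃,ω₅,ω₆}, {ω₂,ω₄,ω₅,ω₆}, {ω₃,ω₄,ω₅,ω₆}, {ω₁,ω₂,ω₃,ω₄,ω₅}, {ω₁,ω₂,ω₃,ω₄,ω₆}, {ω₁,ω₂,ω₃,ω₅,ω₆}, {ω₁,ω₂,ω₄,ω₅,ω₆}, {ω₁,ω₃,ω₄,ω₅,ω₆}, {ω₂,ω₃,ω₄,ω₅,ω₆}, X }.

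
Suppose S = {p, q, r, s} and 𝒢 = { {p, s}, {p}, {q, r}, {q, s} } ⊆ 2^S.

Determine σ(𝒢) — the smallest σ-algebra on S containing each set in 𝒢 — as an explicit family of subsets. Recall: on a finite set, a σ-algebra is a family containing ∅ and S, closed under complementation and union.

|σ(𝒢)| = 16.  σ(𝒢) = { {}, {p}, {q}, {r}, {s}, {p, q}, {p, r}, {p, s}, {q, r}, {q, s}, {r, s}, {p, q, r}, {p, q, s}, {p, r, s}, {q, r, s}, S }

Trace:
Start: 𝒢 ∪ {∅, S} = { {}, {p}, {p, s}, {q, r}, {q, s}, S }.
Pass 1 adds 4:
  {p, r}  = ᶜ of {q, s}
  {p, q, r}  = {q, r} ∪ {p}
  {p, q, s}  = {p, s} ∪ {q, s}
  {q, r, s}  = ᶜ of {p}
  — 10 sets.
Pass 2: +3 →
  {r}  = ᶜ of {p, q, s}
  {s}  = ᶜ of {p, q, r}
  {p, r, s}  = {p, s} ∪ {p, r}
  — 13 sets.
Pass 3. New:
  {q}  = ᶜ of {p, r, s}
  {r, s}  = {r} ∪ {s}
  — 15 sets.
Pass 4 adds 1:
  {p, q}  = ᶜ of {r, s}
  — 16 sets.
Pass 5 adds nothing — fixpoint reached.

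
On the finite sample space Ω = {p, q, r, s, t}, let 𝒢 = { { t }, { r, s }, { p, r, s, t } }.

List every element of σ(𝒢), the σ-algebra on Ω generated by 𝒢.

Initial family (5 sets): { {  }, { t }, { r, s }, { p, r, s, t }, Ω }.
Round 1 adds 4:
  { q }  = { p, r, s, t }ᶜ
  { p, q, t }  = { r, s }ᶜ
  { r, s, t }  = { r, s } ∪ { t }
  { p, q, r, s }  = { t }ᶜ
  |family| = 9
Round 2 (4 new):
  { p, q }  = { r, s, t }ᶜ
  { q, t }  = { q } ∪ { t }
  { q, r, s }  = { r, s } ∪ { q }
  { q, r, s, t }  = { r, s, t } ∪ { q }
  |family| = 13
Round 3. New:
  { p }  = { q, r, s, t }ᶜ
  { p, t }  = { q, r, s }ᶜ
  { p, r, s }  = { q, t }ᶜ
  |family| = 16
Round 4: no new sets; the family is a σ-algebra.

|σ(𝒢)| = 16.  σ(𝒢) = { {  }, { p }, { q }, { t }, { p, q }, { p, t }, { q, t }, { r, s }, { p, q, t }, { p, r, s }, { q, r, s }, { r, s, t }, { p, q, r, s }, { p, r, s, t }, { q, r, s, t }, Ω }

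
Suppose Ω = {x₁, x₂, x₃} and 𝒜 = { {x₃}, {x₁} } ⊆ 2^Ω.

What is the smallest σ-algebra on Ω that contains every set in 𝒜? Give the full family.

Answer: σ(𝒜) = { {}, {x₁}, {x₂}, {x₃}, {x₁, x₂}, {x₁, x₃}, {x₂, x₃}, Ω }

Check:
Seed the family with 𝒜 together with ∅ and Ω: { {}, {x₁}, {x₃}, Ω }.
Round 1 (3 new):
  {x₁, x₂}  = complement {x₃}
  {x₁, x₃}  = {x₃} ∪ {x₁}
  {x₂, x₃}  = complement {x₁}
Round 2: 1 new —
  {x₂}  = complement {x₁, x₃}
Round 3: closed — nothing new.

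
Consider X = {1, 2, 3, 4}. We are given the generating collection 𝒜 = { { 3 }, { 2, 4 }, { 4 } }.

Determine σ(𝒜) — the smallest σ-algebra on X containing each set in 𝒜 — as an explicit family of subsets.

Answer: σ(𝒜) = { {  }, { 1 }, { 2 }, { 3 }, { 4 }, { 1, 2 }, { 1, 3 }, { 1, 4 }, { 2, 3 }, { 2, 4 }, { 3, 4 }, { 1, 2, 3 }, { 1, 2, 4 }, { 1, 3, 4 }, { 2, 3, 4 }, X }

Trace:
Initial family (5 sets): { {  }, { 3 }, { 4 }, { 2, 4 }, X }.
Step 1: 5 new —
  { 1, 3 }  = X∖{ 2, 4 }
  { 3, 4 }  = { 3 } ∪ { 4 }
  { 1, 2, 3 }  = X∖{ 4 }
  { 1, 2, 4 }  = X∖{ 3 }
  { 2, 3, 4 }  = { 3 } ∪ { 2, 4 }
  |family| = 10
Step 2 adds 3:
  { 1 }  = X∖{ 2, 3, 4 }
  { 1, 2 }  = X∖{ 3, 4 }
  { 1, 3, 4 }  = { 3, 4 } ∪ { 1, 3 }
  |family| = 13
Step 3 (2 new):
  { 2 }  = X∖{ 1, 3, 4 }
  { 1, 4 }  = { 4 } ∪ { 1 }
  |family| = 15
Step 4 adds 1:
  { 2, 3 }  = X∖{ 1, 4 }
  |family| = 16
Step 5: already closed under ᶜ and ∪.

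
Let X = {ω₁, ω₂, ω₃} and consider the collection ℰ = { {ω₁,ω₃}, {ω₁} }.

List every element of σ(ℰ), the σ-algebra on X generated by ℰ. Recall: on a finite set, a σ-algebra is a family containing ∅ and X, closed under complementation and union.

σ(ℰ) = { {}, {ω₁}, {ω₂}, {ω₃}, {ω₁,ω₂}, {ω₁,ω₃}, {ω₂,ω₃}, X }

Check:
Take S₀ = ℰ ∪ {∅, X} = { {}, {ω₁}, {ω₁,ω₃}, X }.
Iteration 1: 2 new —
  {ω₂}  = complement {ω₁,ω₃}
  {ω₂,ω₃}  = complement {ω₁}
  — 6 sets.
Iteration 2: +1 →
  {ω₁,ω₂}  = {ω₂} ∪ {ω₁}
  — 7 sets.
Iteration 3 adds 1:
  {ω₃}  = complement {ω₁,ω₂}
  — 8 sets.
Iteration 4: no new sets; the family is a σ-algebra.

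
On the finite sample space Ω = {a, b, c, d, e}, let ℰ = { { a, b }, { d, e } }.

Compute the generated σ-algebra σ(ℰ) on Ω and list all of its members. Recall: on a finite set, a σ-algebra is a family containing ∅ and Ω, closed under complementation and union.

Start: ℰ ∪ {∅, Ω} = { {}, { a, b }, { d, e }, Ω }.
Round 1 (3 new):
  { a, b, c }  = Ω∖{ d, e }
  { c, d, e }  = Ω∖{ a, b }
  { a, b, d, e }  = { a, b } ∪ { d, e }
  |family| = 7
Round 2. New:
  { c }  = Ω∖{ a, b, d, e }
  |family| = 8
Round 3: already closed under ᶜ and ∪.

|σ(ℰ)| = 8.  σ(ℰ) = { {}, { c }, { a, b }, { d, e }, { a, b, c }, { c, d, e }, { a, b, d, e }, Ω }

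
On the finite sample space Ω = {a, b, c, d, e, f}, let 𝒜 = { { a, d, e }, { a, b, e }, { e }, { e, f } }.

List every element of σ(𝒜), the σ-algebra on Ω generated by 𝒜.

Initial family (6 sets): { ∅, { e }, { e, f }, { a, b, e }, { a, d, e }, Ω }.
Step 1: +7 →
  { b, c, f }  = Ω∖{ a, d, e }
  { c, d, f }  = Ω∖{ a, b, e }
  { a, b, c, d }  = Ω∖{ e, f }
  { a, b, d, e }  = { a, d, e } ∪ { a, b, e }
  { a, b, e, f }  = { a, b, e } ∪ { e, f }
  { a, d, e, f }  = { a, d, e } ∪ { e, f }
  { a, b, c, d, f }  = Ω∖{ e }
Step 2. New:
  { b, c }  = Ω∖{ a, d, e, f }
  { c, d }  = Ω∖{ a, b, e, f }
  { c, f }  = Ω∖{ a, b, d, e }
  { b, c, d, f }  = { b, c, f } ∪ { c, d, f }
  { b, c, e, f }  = { e, f } ∪ { b, c, f }
  { c, d, e, f }  = { e, f } ∪ { c, d, f }
  { a, b, c, d, e }  = { a, d, e } ∪ { a, b, c, d }
  { a, b, c, e, f }  = { b, c, f } ∪ { a, b, e }
  { a, b, d, e, f }  = { a, d, e } ∪ { a, b, e, f }
  { a, c, d, e, f }  = { a, d, e } ∪ { c, d, f }
Step 3. New:
  { b }  = Ω∖{ a, c, d, e, f }
  { c }  = Ω∖{ a, b, d, e, f }
  { d }  = Ω∖{ a, b, c, e, f }
  { f }  = Ω∖{ a, b, c, d, e }
  { a, b }  = Ω∖{ c, d, e, f }
  { a, d }  = Ω∖{ b, c, e, f }
  { a, e }  = Ω∖{ b, c, d, f }
  { b, c, d }  = { c, d } ∪ { b, c }
  { b, c, e }  = { e } ∪ { b, c }
  { c, d, e }  = { c, d } ∪ { e }
  { c, e, f }  = { e, f } ∪ { c, f }
  { a, b, c, e }  = { a, b, e } ∪ { b, c }
  { a, c, d, e }  = { c, d } ∪ { a, d, e }
  { b, c, d, e, f }  = { c, d } ∪ { b, c, e, f }
Step 4: +20 →
  { a }  = Ω∖{ b, c, d, e, f }
  { b, d }  = { b } ∪ { d }
  { b, e }  = { b } ∪ { e }
  { b, f }  = Ω∖{ a, c, d, e }
  { c, e }  = { e } ∪ { c }
  { d, e }  = { e } ∪ { d }
  { d, f }  = Ω∖{ a, b, c, e }
  { a, b, c }  = { a, b } ∪ { c }
  { a, b, d }  = Ω∖{ c, e, f }
  { a, b, f }  = Ω∖{ c, d, e }
  { a, c, d }  = { c, d } ∪ { a, d }
  { a, c, e }  = { c } ∪ { a, e }
  { a, d, f }  = Ω∖{ b, c, e }
  { a, e, f }  = Ω∖{ b, c, d }
  { b, e, f }  = { e, f } ∪ { b }
  { d, e, f }  = { e, f } ∪ { d }
  { a, b, c, f }  = { a, b } ∪ { b, c, f }
  { a, c, d, f }  = { a, d } ∪ { c, f }
  { a, c, e, f }  = { c, f } ∪ { a, e }
  { b, c, d, e }  = { c, d, e } ∪ { b, c, d }
Step 5 adds 7:
  { a, c }  = { c } ∪ { a }
  { a, f }  = Ω∖{ b, c, d, e }
  { a, c, f }  = { c, f } ∪ { a }
  { b, d, e }  = { b, e } ∪ { d, e }
  { b, d, f }  = Ω∖{ a, c, e }
  { a, b, d, f }  = Ω∖{ c, e }
  { b, d, e, f }  = { b, e } ∪ { d, f }
Step 6: no new sets; the family is a σ-algebra.

Therefore σ(𝒜) = { ∅, { a }, { b }, { c }, { d }, { e }, { f }, { a, b }, { a, c }, { a, d }, { a, e }, { a, f }, { b, c }, { b, d }, { b, e }, { b, f }, { c, d }, { c, e }, { c, f }, { d, e }, { d, f }, { e, f }, { a, b, c }, { a, b, d }, { a, b, e }, { a, b, f }, { a, c, d }, { a, c, e }, { a, c, f }, { a, d, e }, { a, d, f }, { a, e, f }, { b, c, d }, { b, c, e }, { b, c, f }, { b, d, e }, { b, d, f }, { b, e, f }, { c, d, e }, { c, d, f }, { c, e, f }, { d, e, f }, { a, b, c, d }, { a, b, c, e }, { a, b, c, f }, { a, b, d, e }, { a, b, d, f }, { a, b, e, f }, { a, c, d, e }, { a, c, d, f }, { a, c, e, f }, { a, d, e, f }, { b, c, d, e }, { b, c, d, f }, { b, c, e, f }, { b, d, e, f }, { c, d, e, f }, { a, b, c, d, e }, { a, b, c, d, f }, { a, b, c, e, f }, { a, b, d, e, f }, { a, c, d, e, f }, { b, c, d, e, f }, Ω } (|σ(𝒜)| = 64).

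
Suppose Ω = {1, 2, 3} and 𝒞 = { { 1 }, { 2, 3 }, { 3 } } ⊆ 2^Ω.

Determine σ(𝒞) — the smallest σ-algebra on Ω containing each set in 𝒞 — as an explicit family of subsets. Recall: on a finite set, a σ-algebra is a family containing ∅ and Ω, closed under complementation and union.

|σ(𝒞)| = 8.  σ(𝒞) = { ∅, { 1 }, { 2 }, { 3 }, { 1, 2 }, { 1, 3 }, { 2, 3 }, Ω }

Derivation:
Seed the family with 𝒞 together with ∅ and Ω: { ∅, { 1 }, { 3 }, { 2, 3 }, Ω }.
Pass 1. New:
  { 1, 2 }  = { 3 }ᶜ
  { 1, 3 }  = { 3 } ∪ { 1 }
Pass 2 (1 new):
  { 2 }  = { 1, 3 }ᶜ
After Pass 3 the family is unchanged; done.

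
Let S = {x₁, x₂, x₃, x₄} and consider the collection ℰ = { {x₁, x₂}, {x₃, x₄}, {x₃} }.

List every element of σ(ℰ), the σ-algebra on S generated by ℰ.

Start: ℰ ∪ {∅, S} = { {}, {x₃}, {x₁, x₂}, {x₃, x₄}, S }.
Pass 1 (2 new):
  {x₁, x₂, x₃}  = {x₃} ∪ {x₁, x₂}
  {x₁, x₂, x₄}  = {x₃}ᶜ
  |family| = 7
Pass 2 (1 new):
  {x₄}  = {x₁, x₂, x₃}ᶜ
  |family| = 8
Pass 3: closed — nothing new.

|σ(ℰ)| = 8.  σ(ℰ) = { {}, {x₃}, {x₄}, {x₁, x₂}, {x₃, x₄}, {x₁, x₂, x₃}, {x₁, x₂, x₄}, S }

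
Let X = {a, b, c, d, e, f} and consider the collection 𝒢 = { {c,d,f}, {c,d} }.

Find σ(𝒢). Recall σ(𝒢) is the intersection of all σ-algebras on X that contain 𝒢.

Start: 𝒢 ∪ {∅, X} = { {}, {c,d}, {c,d,f}, X }.
Pass 1 (2 new):
  {a,b,e}  = {c,d,f}ᶜ
  {a,b,e,f}  = {c,d}ᶜ
Pass 2: 1 new —
  {a,b,c,d,e}  = {a,b,e} ∪ {c,d}
Pass 3 adds 1:
  {f}  = {a,b,c,d,e}ᶜ
Pass 4: stable.

|σ(𝒢)| = 8.  σ(𝒢) = { {}, {f}, {c,d}, {a,b,e}, {c,d,f}, {a,b,e,f}, {a,b,c,d,e}, X }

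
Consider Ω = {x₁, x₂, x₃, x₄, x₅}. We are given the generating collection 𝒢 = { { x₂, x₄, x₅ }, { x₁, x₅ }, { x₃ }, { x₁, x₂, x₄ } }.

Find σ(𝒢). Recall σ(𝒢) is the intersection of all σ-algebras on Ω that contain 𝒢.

Start: 𝒢 ∪ {∅, Ω} = { {}, { x₃ }, { x₁, x₅ }, { x₁, x₂, x₄ }, { x₂, x₄, x₅ }, Ω }.
Step 1 adds 7:
  { x₁, x₃ }  = Ω∖{ x₂, x₄, x₅ }
  { x₃, x₅ }  = Ω∖{ x₁, x₂, x₄ }
  { x₁, x₃, x₅ }  = { x₃ } ∪ { x₁, x₅ }
  { x₂, x₃, x₄ }  = Ω∖{ x₁, x₅ }
  { x₁, x₂, x₃, x₄ }  = { x₃ } ∪ { x₁, x₂, x₄ }
  { x₁, x₂, x₄, x₅ }  = Ω∖{ x₃ }
  { x₂, x₃, x₄, x₅ }  = { x₃ } ∪ { x₂, x₄, x₅ }
  (now 13)
Step 2. New:
  { x₁ }  = Ω∖{ x₂, x₃, x₄, x₅ }
  { x₅ }  = Ω∖{ x₁, x₂, x₃, x₄ }
  { x₂, x₄ }  = Ω∖{ x₁, x₃, x₅ }
  (now 16)
Step 3: no new sets; the family is a σ-algebra.

σ(𝒢) = { {}, { x₁ }, { x₃ }, { x₅ }, { x₁, x₃ }, { x₁, x₅ }, { x₂, x₄ }, { x₃, x₅ }, { x₁, x₂, x₄ }, { x₁, x₃, x₅ }, { x₂, x₃, x₄ }, { x₂, x₄, x₅ }, { x₁, x₂, x₃, x₄ }, { x₁, x₂, x₄, x₅ }, { x₂, x₃, x₄, x₅ }, Ω }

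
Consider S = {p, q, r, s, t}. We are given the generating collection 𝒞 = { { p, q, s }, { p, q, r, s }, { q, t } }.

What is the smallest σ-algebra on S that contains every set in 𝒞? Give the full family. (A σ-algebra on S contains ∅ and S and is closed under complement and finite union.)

Begin from { {  }, { q, t }, { p, q, s }, { p, q, r, s }, S } (that is, 𝒞 plus ∅ and S).
Pass 1: 4 new —
  { t }  = S∖{ p, q, r, s }
  { r, t }  = S∖{ p, q, s }
  { p, r, s }  = S∖{ q, t }
  { p, q, s, t }  = { q, t } ∪ { p, q, s }
Pass 2: 3 new —
  { r }  = S∖{ p, q, s, t }
  { q, r, t }  = { q, t } ∪ { r, t }
  { p, r, s, t }  = { t } ∪ { p, r, s }
Pass 3. New:
  { q }  = S∖{ p, r, s, t }
  { p, s }  = S∖{ q, r, t }
Pass 4: +2 →
  { q, r }  = { r } ∪ { q }
  { p, s, t }  = { p, s } ∪ { t }
Pass 5 adds nothing — fixpoint reached.

σ(𝒞) = { {  }, { q }, { r }, { t }, { p, s }, { q, r }, { q, t }, { r, t }, { p, q, s }, { p, r, s }, { p, s, t }, { q, r, t }, { p, q, r, s }, { p, q, s, t }, { p, r, s, t }, S }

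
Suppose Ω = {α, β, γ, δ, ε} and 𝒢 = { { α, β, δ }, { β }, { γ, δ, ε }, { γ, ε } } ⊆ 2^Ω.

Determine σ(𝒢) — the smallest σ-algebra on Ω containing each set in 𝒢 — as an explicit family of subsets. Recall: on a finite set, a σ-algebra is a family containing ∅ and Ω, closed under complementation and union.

σ(𝒢) = { ∅, { α }, { β }, { δ }, { α, β }, { α, δ }, { β, δ }, { γ, ε }, { α, β, δ }, { α, γ, ε }, { β, γ, ε }, { γ, δ, ε }, { α, β, γ, ε }, { α, γ, δ, ε }, { β, γ, δ, ε }, Ω }

Check:
Initial family (6 sets): { ∅, { β }, { γ, ε }, { α, β, δ }, { γ, δ, ε }, Ω }.
Pass 1: 4 new —
  { α, β }  = ᶜ of { γ, δ, ε }
  { β, γ, ε }  = { γ, ε } ∪ { β }
  { α, γ, δ, ε }  = ᶜ of { β }
  { β, γ, δ, ε }  = { γ, δ, ε } ∪ { β }
  [10 total]
Pass 2: 3 new —
  { α }  = ᶜ of { β, γ, δ, ε }
  { α, δ }  = ᶜ of { β, γ, ε }
  { α, β, γ, ε }  = { α, β } ∪ { β, γ, ε }
  [13 total]
Pass 3: +2 →
  { δ }  = ᶜ of { α, β, γ, ε }
  { α, γ, ε }  = { γ, ε } ∪ { α }
  [15 total]
Pass 4: +1 →
  { β, δ }  = ᶜ of { α, γ, ε }
  [16 total]
Pass 5: stable.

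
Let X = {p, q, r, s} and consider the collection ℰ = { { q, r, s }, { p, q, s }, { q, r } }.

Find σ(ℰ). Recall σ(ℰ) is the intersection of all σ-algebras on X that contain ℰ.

σ(ℰ) = { {  }, { p }, { q }, { r }, { s }, { p, q }, { p, r }, { p, s }, { q, r }, { q, s }, { r, s }, { p, q, r }, { p, q, s }, { p, r, s }, { q, r, s }, X }

Derivation:
Initial family (5 sets): { {  }, { q, r }, { p, q, s }, { q, r, s }, X }.
Pass 1: +3 →
  { p }  = X∖{ q, r, s }
  { r }  = X∖{ p, q, s }
  { p, s }  = X∖{ q, r }
  (now 8)
Pass 2 (3 new):
  { p, r }  = { r } ∪ { p }
  { p, q, r }  = { q, r } ∪ { p }
  { p, r, s }  = { r } ∪ { p, s }
  (now 11)
Pass 3. New:
  { q }  = X∖{ p, r, s }
  { s }  = X∖{ p, q, r }
  { q, s }  = X∖{ p, r }
  (now 14)
Pass 4. New:
  { p, q }  = { q } ∪ { p }
  { r, s }  = { r } ∪ { s }
  (now 16)
Pass 5: closed — nothing new.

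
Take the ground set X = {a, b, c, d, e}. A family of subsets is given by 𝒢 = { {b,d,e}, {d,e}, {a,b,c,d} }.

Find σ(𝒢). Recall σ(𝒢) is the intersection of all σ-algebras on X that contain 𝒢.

Answer: σ(𝒢) = { {}, {b}, {d}, {e}, {a,c}, {b,d}, {b,e}, {d,e}, {a,b,c}, {a,c,d}, {a,c,e}, {b,d,e}, {a,b,c,d}, {a,b,c,e}, {a,c,d,e}, X }

Trace:
Start: 𝒢 ∪ {∅, X} = { {}, {d,e}, {b,d,e}, {a,b,c,d}, X }.
Round 1: +3 →
  {e}  = ᶜ of {a,b,c,d}
  {a,c}  = ᶜ of {b,d,e}
  {a,b,c}  = ᶜ of {d,e}
  |family| = 8
Round 2. New:
  {a,c,e}  = {a,c} ∪ {e}
  {a,b,c,e}  = {a,b,c} ∪ {e}
  {a,c,d,e}  = {d,e} ∪ {a,c}
  |family| = 11
Round 3. New:
  {b}  = ᶜ of {a,c,d,e}
  {d}  = ᶜ of {a,b,c,e}
  {b,d}  = ᶜ of {a,c,e}
  |family| = 14
Round 4: +2 →
  {b,e}  = {b} ∪ {e}
  {a,c,d}  = {a,c} ∪ {d}
  |family| = 16
After Round 5 the family is unchanged; done.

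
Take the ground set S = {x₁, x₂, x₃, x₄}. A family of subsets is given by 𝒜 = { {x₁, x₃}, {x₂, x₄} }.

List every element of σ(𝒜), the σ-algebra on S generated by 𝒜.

Initial family (4 sets): { ∅, {x₁, x₃}, {x₂, x₄}, S }.
Iteration 1 adds nothing — fixpoint reached.

Hence σ(𝒜) has 4 members: { ∅, {x₁, x₃}, {x₂, x₄}, S }.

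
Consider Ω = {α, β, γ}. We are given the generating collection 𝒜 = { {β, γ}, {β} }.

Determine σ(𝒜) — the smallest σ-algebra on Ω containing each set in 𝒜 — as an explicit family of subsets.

σ(𝒜) = { ∅, {α}, {β}, {γ}, {α, β}, {α, γ}, {β, γ}, Ω }

Trace:
Seed the family with 𝒜 together with ∅ and Ω: { ∅, {β}, {β, γ}, Ω }.
Round 1 (2 new):
  {α}  = Ω∖{β, γ}
  {α, γ}  = Ω∖{β}
  (now 6)
Round 2 adds 1:
  {α, β}  = {β} ∪ {α}
  (now 7)
Round 3 adds 1:
  {γ}  = Ω∖{α, β}
  (now 8)
Round 4: closed — nothing new.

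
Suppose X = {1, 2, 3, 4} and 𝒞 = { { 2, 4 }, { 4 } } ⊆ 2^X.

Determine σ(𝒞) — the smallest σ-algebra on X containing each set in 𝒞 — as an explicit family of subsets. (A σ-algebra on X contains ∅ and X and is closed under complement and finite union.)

σ(𝒞) (8 sets): { {  }, { 2 }, { 4 }, { 1, 3 }, { 2, 4 }, { 1, 2, 3 }, { 1, 3, 4 }, X }

Derivation:
Initial family (4 sets): { {  }, { 4 }, { 2, 4 }, X }.
Step 1 adds 2:
  { 1, 3 }  = X∖{ 2, 4 }
  { 1, 2, 3 }  = X∖{ 4 }
  |family| = 6
Step 2: +1 →
  { 1, 3, 4 }  = { 1, 3 } ∪ { 4 }
  |family| = 7
Step 3 (1 new):
  { 2 }  = X∖{ 1, 3, 4 }
  |family| = 8
Step 4: already closed under ᶜ and ∪.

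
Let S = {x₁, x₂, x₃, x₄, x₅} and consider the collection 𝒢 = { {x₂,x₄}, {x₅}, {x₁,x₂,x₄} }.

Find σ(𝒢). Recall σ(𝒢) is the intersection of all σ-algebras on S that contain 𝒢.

Begin from { {}, {x₅}, {x₂,x₄}, {x₁,x₂,x₄}, S } (that is, 𝒢 plus ∅ and S).
Round 1 (5 new):
  {x₃,x₅}  = {x₁,x₂,x₄}ᶜ
  {x₁,x₃,x₅}  = {x₂,x₄}ᶜ
  {x₂,x₄,x₅}  = {x₂,x₄} ∪ {x₅}
  {x₁,x₂,x₃,x₄}  = {x₅}ᶜ
  {x₁,x₂,x₄,x₅}  = {x₁,x₂,x₄} ∪ {x₅}
  |family| = 10
Round 2 adds 3:
  {x₃}  = {x₁,x₂,x₄,x₅}ᶜ
  {x₁,x₃}  = {x₂,x₄,x₅}ᶜ
  {x₂,x₃,x₄,x₅}  = {x₃,x₅} ∪ {x₂,x₄}
  |family| = 13
Round 3: 2 new —
  {x₁}  = {x₂,x₃,x₄,x₅}ᶜ
  {x₂,x₃,x₄}  = {x₃} ∪ {x₂,x₄}
  |family| = 15
Round 4 (1 new):
  {x₁,x₅}  = {x₂,x₃,x₄}ᶜ
  |family| = 16
After Round 5 the family is unchanged; done.

Hence σ(𝒢) has 16 members: { {}, {x₁}, {x₃}, {x₅}, {x₁,x₃}, {x₁,x₅}, {x₂,x₄}, {x₃,x₅}, {x₁,x₂,x₄}, {x₁,x₃,x₅}, {x₂,x₃,x₄}, {x₂,x₄,x₅}, {x₁,x₂,x₃,x₄}, {x₁,x₂,x₄,x₅}, {x₂,x₃,x₄,x₅}, S }.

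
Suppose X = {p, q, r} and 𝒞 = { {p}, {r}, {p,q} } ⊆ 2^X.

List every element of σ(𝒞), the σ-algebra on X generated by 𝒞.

σ(𝒞) = { {}, {p}, {q}, {r}, {p,q}, {p,r}, {q,r}, X }

Check:
Take S₀ = 𝒞 ∪ {∅, X} = { {}, {p}, {r}, {p,q}, X }.
Pass 1. New:
  {p,r}  = {r} ∪ {p}
  {q,r}  = complement {p}
  — 7 sets.
Pass 2 (1 new):
  {q}  = complement {p,r}
  — 8 sets.
After Pass 3 the family is unchanged; done.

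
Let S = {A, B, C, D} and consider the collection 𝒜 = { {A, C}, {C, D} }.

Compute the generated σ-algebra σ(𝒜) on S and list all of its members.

σ(𝒜) (16 sets): { {}, {A}, {B}, {C}, {D}, {A, B}, {A, C}, {A, D}, {B, C}, {B, D}, {C, D}, {A, B, C}, {A, B, D}, {A, C, D}, {B, C, D}, S }

Trace:
Start: 𝒜 ∪ {∅, S} = { {}, {A, C}, {C, D}, S }.
Iteration 1: 3 new —
  {A, B}  = {C, D}ᶜ
  {B, D}  = {A, C}ᶜ
  {A, C, D}  = {A, C} ∪ {C, D}
  (now 7)
Iteration 2 adds 4:
  {B}  = {A, C, D}ᶜ
  {A, B, C}  = {A, B} ∪ {A, C}
  {A, B, D}  = {A, B} ∪ {B, D}
  {B, C, D}  = {C, D} ∪ {B, D}
  (now 11)
Iteration 3. New:
  {A}  = {B, C, D}ᶜ
  {C}  = {A, B, D}ᶜ
  {D}  = {A, B, C}ᶜ
  (now 14)
Iteration 4. New:
  {A, D}  = {D} ∪ {A}
  {B, C}  = {C} ∪ {B}
  (now 16)
Iteration 5: no new sets; the family is a σ-algebra.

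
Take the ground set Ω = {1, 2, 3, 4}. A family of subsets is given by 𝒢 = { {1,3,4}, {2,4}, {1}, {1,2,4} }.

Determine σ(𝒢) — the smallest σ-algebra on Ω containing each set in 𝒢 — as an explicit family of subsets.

Start: 𝒢 ∪ {∅, Ω} = { {}, {1}, {2,4}, {1,2,4}, {1,3,4}, Ω }.
Pass 1 (4 new):
  {2}  = Ω∖{1,3,4}
  {3}  = Ω∖{1,2,4}
  {1,3}  = Ω∖{2,4}
  {2,3,4}  = Ω∖{1}
  |family| = 10
Pass 2: 3 new —
  {1,2}  = {2} ∪ {1}
  {2,3}  = {2} ∪ {3}
  {1,2,3}  = {2} ∪ {1,3}
  |family| = 13
Pass 3. New:
  {4}  = Ω∖{1,2,3}
  {1,4}  = Ω∖{2,3}
  {3,4}  = Ω∖{1,2}
  |family| = 16
After Pass 4 the family is unchanged; done.

σ(𝒢) = { {}, {1}, {2}, {3}, {4}, {1,2}, {1,3}, {1,4}, {2,3}, {2,4}, {3,4}, {1,2,3}, {1,2,4}, {1,3,4}, {2,3,4}, Ω }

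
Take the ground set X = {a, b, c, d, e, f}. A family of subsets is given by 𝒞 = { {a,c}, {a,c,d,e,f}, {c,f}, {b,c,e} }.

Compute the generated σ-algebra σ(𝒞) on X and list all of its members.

Answer: σ(𝒞) = { {}, {a}, {b}, {c}, {d}, {e}, {f}, {a,b}, {a,c}, {a,d}, {a,e}, {a,f}, {b,c}, {b,d}, {b,e}, {b,f}, {c,d}, {c,e}, {c,f}, {d,e}, {d,f}, {e,f}, {a,b,c}, {a,b,d}, {a,b,e}, {a,b,f}, {a,c,d}, {a,c,e}, {a,c,f}, {a,d,e}, {a,d,f}, {a,e,f}, {b,c,d}, {b,c,e}, {b,c,f}, {b,d,e}, {b,d,f}, {b,e,f}, {c,d,e}, {c,d,f}, {c,e,f}, {d,e,f}, {a,b,c,d}, {a,b,c,e}, {a,b,c,f}, {a,b,d,e}, {a,b,d,f}, {a,b,e,f}, {a,c,d,e}, {a,c,d,f}, {a,c,e,f}, {a,d,e,f}, {b,c,d,e}, {b,c,d,f}, {b,c,e,f}, {b,d,e,f}, {c,d,e,f}, {a,b,c,d,e}, {a,b,c,d,f}, {a,b,c,e,f}, {a,b,d,e,f}, {a,c,d,e,f}, {b,c,d,e,f}, X }

Working:
Initial family (6 sets): { {}, {a,c}, {c,f}, {b,c,e}, {a,c,d,e,f}, X }.
Step 1 (7 new):
  {b}  = {a,c,d,e,f}ᶜ
  {a,c,f}  = {a,c} ∪ {c,f}
  {a,d,f}  = {b,c,e}ᶜ
  {a,b,c,e}  = {b,c,e} ∪ {a,c}
  {a,b,d,e}  = {c,f}ᶜ
  {b,c,e,f}  = {b,c,e} ∪ {c,f}
  {b,d,e,f}  = {a,c}ᶜ
  — 13 sets.
Step 2 adds 12:
  {a,d}  = {b,c,e,f}ᶜ
  {d,f}  = {a,b,c,e}ᶜ
  {a,b,c}  = {b} ∪ {a,c}
  {b,c,f}  = {b} ∪ {c,f}
  {b,d,e}  = {a,c,f}ᶜ
  {a,b,c,f}  = {a,c,f} ∪ {b}
  {a,b,d,f}  = {b} ∪ {a,d,f}
  {a,c,d,f}  = {a,c,f} ∪ {a,d,f}
  {a,b,c,d,e}  = {a,b,d,e} ∪ {b,c,e}
  {a,b,c,e,f}  = {a,c,f} ∪ {b,c,e}
  {a,b,d,e,f}  = {a,d,f} ∪ {a,b,d,e}
  {b,c,d,e,f}  = {b,c,e} ∪ {b,d,e,f}
  — 25 sets.
Step 3: +17 →
  {a}  = {b,c,d,e,f}ᶜ
  {c}  = {a,b,d,e,f}ᶜ
  {d}  = {a,b,c,e,f}ᶜ
  {f}  = {a,b,c,d,e}ᶜ
  {b,e}  = {a,c,d,f}ᶜ
  {c,e}  = {a,b,d,f}ᶜ
  {d,e}  = {a,b,c,f}ᶜ
  {a,b,d}  = {b} ∪ {a,d}
  {a,c,d}  = {a,d} ∪ {a,c}
  {a,d,e}  = {b,c,f}ᶜ
  {b,d,f}  = {b} ∪ {d,f}
  {c,d,f}  = {d,f} ∪ {c,f}
  {d,e,f}  = {a,b,c}ᶜ
  {a,b,c,d}  = {a,d} ∪ {a,b,c}
  {b,c,d,e}  = {b,d,e} ∪ {b,c,e}
  {b,c,d,f}  = {d,f} ∪ {b,c,f}
  {a,b,c,d,f}  = {a,c,f} ∪ {a,b,d,f}
  — 42 sets.
Step 4: +18 →
  {e}  = {a,b,c,d,f}ᶜ
  {a,b}  = {b} ∪ {a}
  {a,e}  = {b,c,d,f}ᶜ
  {a,f}  = {b,c,d,e}ᶜ
  {b,c}  = {b} ∪ {c}
  {b,d}  = {b} ∪ {d}
  {b,f}  = {b} ∪ {f}
  {c,d}  = {c} ∪ {d}
  {e,f}  = {a,b,c,d}ᶜ
  {a,b,e}  = {c,d,f}ᶜ
  {a,c,e}  = {b,d,f}ᶜ
  {b,e,f}  = {a,c,d}ᶜ
  {c,d,e}  = {d,e} ∪ {c,e}
  {c,e,f}  = {a,b,d}ᶜ
  {a,c,d,e}  = {d,e} ∪ {a,c}
  {a,c,e,f}  = {a,c,f} ∪ {c,e}
  {a,d,e,f}  = {d,e} ∪ {a,d,f}
  {c,d,e,f}  = {d,e} ∪ {c,f}
  — 60 sets.
Step 5: +4 →
  {a,b,f}  = {c,d,e}ᶜ
  {a,e,f}  = {e,f} ∪ {a,f}
  {b,c,d}  = {c,d} ∪ {b}
  {a,b,e,f}  = {c,d}ᶜ
  — 64 sets.
Step 6: already closed under ᶜ and ∪.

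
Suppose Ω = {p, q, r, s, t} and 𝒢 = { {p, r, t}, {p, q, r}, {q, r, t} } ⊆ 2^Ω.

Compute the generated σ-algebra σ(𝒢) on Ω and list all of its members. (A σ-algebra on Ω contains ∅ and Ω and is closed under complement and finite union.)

σ(𝒢) = { {}, {p}, {q}, {r}, {s}, {t}, {p, q}, {p, r}, {p, s}, {p, t}, {q, r}, {q, s}, {q, t}, {r, s}, {r, t}, {s, t}, {p, q, r}, {p, q, s}, {p, q, t}, {p, r, s}, {p, r, t}, {p, s, t}, {q, r, s}, {q, r, t}, {q, s, t}, {r, s, t}, {p, q, r, s}, {p, q, r, t}, {p, q, s, t}, {p, r, s, t}, {q, r, s, t}, Ω }

Derivation:
Initial family (5 sets): { {}, {p, q, r}, {p, r, t}, {q, r, t}, Ω }.
Pass 1 (4 new):
  {p, s}  = {q, r, t}ᶜ
  {q, s}  = {p, r, t}ᶜ
  {s, t}  = {p, q, r}ᶜ
  {p, q, r, t}  = {q, r, t} ∪ {p, q, r}
  (now 9)
Pass 2 adds 7:
  {s}  = {p, q, r, t}ᶜ
  {p, q, s}  = {p, s} ∪ {q, s}
  {p, s, t}  = {s, t} ∪ {p, s}
  {q, s, t}  = {s, t} ∪ {q, s}
  {p, q, r, s}  = {p, q, r} ∪ {p, s}
  {p, r, s, t}  = {p, r, t} ∪ {s, t}
  {q, r, s, t}  = {s, t} ∪ {q, r, t}
  (now 16)
Pass 3: 7 new —
  {p}  = {q, r, s, t}ᶜ
  {q}  = {p, r, s, t}ᶜ
  {t}  = {p, q, r, s}ᶜ
  {p, r}  = {q, s, t}ᶜ
  {q, r}  = {p, s, t}ᶜ
  {r, t}  = {p, q, s}ᶜ
  {p, q, s, t}  = {s, t} ∪ {p, q, s}
  (now 23)
Pass 4. New:
  {r}  = {p, q, s, t}ᶜ
  {p, q}  = {q} ∪ {p}
  {p, t}  = {t} ∪ {p}
  {q, t}  = {q} ∪ {t}
  {p, r, s}  = {p, s} ∪ {p, r}
  {q, r, s}  = {q, r} ∪ {s}
  {r, s, t}  = {s, t} ∪ {r, t}
  (now 30)
Pass 5 adds 2:
  {r, s}  = {r} ∪ {s}
  {p, q, t}  = {q, t} ∪ {p, q}
  (now 32)
Pass 6: closed — nothing new.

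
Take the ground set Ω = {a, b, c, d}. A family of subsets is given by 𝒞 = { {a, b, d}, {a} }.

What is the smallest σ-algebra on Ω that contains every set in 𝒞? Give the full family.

Answer: σ(𝒞) = { {}, {a}, {c}, {a, c}, {b, d}, {a, b, d}, {b, c, d}, Ω }

Derivation:
Start: 𝒞 ∪ {∅, Ω} = { {}, {a}, {a, b, d}, Ω }.
Iteration 1: 2 new —
  {c}  = complement {a, b, d}
  {b, c, d}  = complement {a}
  [6 total]
Iteration 2: 1 new —
  {a, c}  = {c} ∪ {a}
  [7 total]
Iteration 3 (1 new):
  {b, d}  = complement {a, c}
  [8 total]
Iteration 4 adds nothing — fixpoint reached.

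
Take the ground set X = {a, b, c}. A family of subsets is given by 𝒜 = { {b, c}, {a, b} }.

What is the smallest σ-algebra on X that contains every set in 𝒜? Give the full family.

Answer: σ(𝒜) = { ∅, {a}, {b}, {c}, {a, b}, {a, c}, {b, c}, X }

Derivation:
Take S₀ = 𝒜 ∪ {∅, X} = { ∅, {a, b}, {b, c}, X }.
Pass 1 (2 new):
  {a}  = ᶜ of {b, c}
  {c}  = ᶜ of {a, b}
  [6 total]
Pass 2 adds 1:
  {a, c}  = {c} ∪ {a}
  [7 total]
Pass 3: 1 new —
  {b}  = ᶜ of {a, c}
  [8 total]
Pass 4: closed — nothing new.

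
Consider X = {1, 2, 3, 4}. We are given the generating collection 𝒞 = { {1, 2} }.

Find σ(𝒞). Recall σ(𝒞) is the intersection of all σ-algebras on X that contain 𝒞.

Answer: σ(𝒞) = { ∅, {1, 2}, {3, 4}, X }

Derivation:
Start: 𝒞 ∪ {∅, X} = { ∅, {1, 2}, X }.
Iteration 1 (1 new):
  {3, 4}  = X∖{1, 2}
After Iteration 2 the family is unchanged; done.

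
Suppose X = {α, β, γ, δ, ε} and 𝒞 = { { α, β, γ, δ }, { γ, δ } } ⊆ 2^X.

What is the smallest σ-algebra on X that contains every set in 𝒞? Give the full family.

Seed the family with 𝒞 together with ∅ and X: { {}, { γ, δ }, { α, β, γ, δ }, X }.
Step 1: +2 →
  { ε }  = X∖{ α, β, γ, δ }
  { α, β, ε }  = X∖{ γ, δ }
  — 6 sets.
Step 2: 1 new —
  { γ, δ, ε }  = { γ, δ } ∪ { ε }
  — 7 sets.
Step 3: +1 →
  { α, β }  = X∖{ γ, δ, ε }
  — 8 sets.
Step 4: no new sets; the family is a σ-algebra.

Therefore σ(𝒞) = { {}, { ε }, { α, β }, { γ, δ }, { α, β, ε }, { γ, δ, ε }, { α, β, γ, δ }, X } (|σ(𝒞)| = 8).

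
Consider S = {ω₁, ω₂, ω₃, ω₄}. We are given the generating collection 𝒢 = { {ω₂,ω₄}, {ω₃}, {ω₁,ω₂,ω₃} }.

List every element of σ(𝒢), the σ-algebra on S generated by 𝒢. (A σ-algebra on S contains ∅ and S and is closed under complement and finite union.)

σ(𝒢) (16 sets): { {}, {ω₁}, {ω₂}, {ω₃}, {ω₄}, {ω₁,ω₂}, {ω₁,ω₃}, {ω₁,ω₄}, {ω₂,ω₃}, {ω₂,ω₄}, {ω₃,ω₄}, {ω₁,ω₂,ω₃}, {ω₁,ω₂,ω₄}, {ω₁,ω₃,ω₄}, {ω₂,ω₃,ω₄}, S }

Trace:
Start: 𝒢 ∪ {∅, S} = { {}, {ω₃}, {ω₂,ω₄}, {ω₁,ω₂,ω₃}, S }.
Pass 1. New:
  {ω₄}  = complement {ω₁,ω₂,ω₃}
  {ω₁,ω₃}  = complement {ω₂,ω₄}
  {ω₁,ω₂,ω₄}  = complement {ω₃}
  {ω₂,ω₃,ω₄}  = {ω₃} ∪ {ω₂,ω₄}
Pass 2 (3 new):
  {ω₁}  = complement {ω₂,ω₃,ω₄}
  {ω₃,ω₄}  = {ω₃} ∪ {ω₄}
  {ω₁,ω₃,ω₄}  = {ω₁,ω₃} ∪ {ω₄}
Pass 3. New:
  {ω₂}  = complement {ω₁,ω₃,ω₄}
  {ω₁,ω₂}  = complement {ω₃,ω₄}
  {ω₁,ω₄}  = {ω₄} ∪ {ω₁}
Pass 4: 1 new —
  {ω₂,ω₃}  = complement {ω₁,ω₄}
Pass 5: no new sets; the family is a σ-algebra.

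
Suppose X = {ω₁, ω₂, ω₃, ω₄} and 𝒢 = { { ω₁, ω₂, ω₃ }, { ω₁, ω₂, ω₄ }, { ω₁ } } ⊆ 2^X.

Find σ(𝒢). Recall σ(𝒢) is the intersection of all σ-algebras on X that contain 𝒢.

σ(𝒢) = { {}, { ω₁ }, { ω₂ }, { ω₃ }, { ω₄ }, { ω₁, ω₂ }, { ω₁, ω₃ }, { ω₁, ω₄ }, { ω₂, ω₃ }, { ω₂, ω₄ }, { ω₃, ω₄ }, { ω₁, ω₂, ω₃ }, { ω₁, ω₂, ω₄ }, { ω₁, ω₃, ω₄ }, { ω₂, ω₃, ω₄ }, X }

Check:
Seed the family with 𝒢 together with ∅ and X: { {}, { ω₁ }, { ω₁, ω₂, ω₃ }, { ω₁, ω₂, ω₄ }, X }.
Step 1: +3 →
  { ω₃ }  = ᶜ of { ω₁, ω₂, ω₄ }
  { ω₄ }  = ᶜ of { ω₁, ω₂, ω₃ }
  { ω₂, ω₃, ω₄ }  = ᶜ of { ω₁ }
  (now 8)
Step 2: 3 new —
  { ω₁, ω₃ }  = { ω₃ } ∪ { ω₁ }
  { ω₁, ω₄ }  = { ω₄ } ∪ { ω₁ }
  { ω₃, ω₄ }  = { ω₄ } ∪ { ω₃ }
  (now 11)
Step 3 (4 new):
  { ω₁, ω₂ }  = ᶜ of { ω₃, ω₄ }
  { ω₂, ω₃ }  = ᶜ of { ω₁, ω₄ }
  { ω₂, ω₄ }  = ᶜ of { ω₁, ω₃ }
  { ω₁, ω₃, ω₄ }  = { ω₃ } ∪ { ω₁, ω₄ }
  (now 15)
Step 4 (1 new):
  { ω₂ }  = ᶜ of { ω₁, ω₃, ω₄ }
  (now 16)
After Step 5 the family is unchanged; done.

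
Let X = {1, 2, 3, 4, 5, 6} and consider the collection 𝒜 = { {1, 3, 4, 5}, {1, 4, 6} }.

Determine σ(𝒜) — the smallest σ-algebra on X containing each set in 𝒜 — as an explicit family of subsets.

Take S₀ = 𝒜 ∪ {∅, X} = { ∅, {1, 4, 6}, {1, 3, 4, 5}, X }.
Iteration 1 adds 3:
  {2, 6}  = X∖{1, 3, 4, 5}
  {2, 3, 5}  = X∖{1, 4, 6}
  {1, 3, 4, 5, 6}  = {1, 3, 4, 5} ∪ {1, 4, 6}
  (now 7)
Iteration 2 adds 4:
  {2}  = X∖{1, 3, 4, 5, 6}
  {1, 2, 4, 6}  = {2, 6} ∪ {1, 4, 6}
  {2, 3, 5, 6}  = {2, 3, 5} ∪ {2, 6}
  {1, 2, 3, 4, 5}  = {2, 3, 5} ∪ {1, 3, 4, 5}
  (now 11)
Iteration 3. New:
  {6}  = X∖{1, 2, 3, 4, 5}
  {1, 4}  = X∖{2, 3, 5, 6}
  {3, 5}  = X∖{1, 2, 4, 6}
  (now 14)
Iteration 4: 2 new —
  {1, 2, 4}  = {1, 4} ∪ {2}
  {3, 5, 6}  = {3, 5} ∪ {6}
  (now 16)
Iteration 5: stable.

Hence σ(𝒜) has 16 members: { ∅, {2}, {6}, {1, 4}, {2, 6}, {3, 5}, {1, 2, 4}, {1, 4, 6}, {2, 3, 5}, {3, 5, 6}, {1, 2, 4, 6}, {1, 3, 4, 5}, {2, 3, 5, 6}, {1, 2, 3, 4, 5}, {1, 3, 4, 5, 6}, X }.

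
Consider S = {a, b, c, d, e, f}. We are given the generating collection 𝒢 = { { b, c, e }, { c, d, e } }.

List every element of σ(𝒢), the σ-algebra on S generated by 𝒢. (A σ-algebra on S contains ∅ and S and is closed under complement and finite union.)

Begin from { {  }, { b, c, e }, { c, d, e }, S } (that is, 𝒢 plus ∅ and S).
Pass 1: 3 new —
  { a, b, f }  = { c, d, e }ᶜ
  { a, d, f }  = { b, c, e }ᶜ
  { b, c, d, e }  = { c, d, e } ∪ { b, c, e }
  [7 total]
Pass 2: 4 new —
  { a, f }  = { b, c, d, e }ᶜ
  { a, b, d, f }  = { a, b, f } ∪ { a, d, f }
  { a, b, c, e, f }  = { b, c, e } ∪ { a, b, f }
  { a, c, d, e, f }  = { c, d, e } ∪ { a, d, f }
  [11 total]
Pass 3: 3 new —
  { b }  = { a, c, d, e, f }ᶜ
  { d }  = { a, b, c, e, f }ᶜ
  { c, e }  = { a, b, d, f }ᶜ
  [14 total]
Pass 4 adds 2:
  { b, d }  = { d } ∪ { b }
  { a, c, e, f }  = { a, f } ∪ { c, e }
  [16 total]
Pass 5: no new sets; the family is a σ-algebra.

σ(𝒢) = { {  }, { b }, { d }, { a, f }, { b, d }, { c, e }, { a, b, f }, { a, d, f }, { b, c, e }, { c, d, e }, { a, b, d, f }, { a, c, e, f }, { b, c, d, e }, { a, b, c, e, f }, { a, c, d, e, f }, S }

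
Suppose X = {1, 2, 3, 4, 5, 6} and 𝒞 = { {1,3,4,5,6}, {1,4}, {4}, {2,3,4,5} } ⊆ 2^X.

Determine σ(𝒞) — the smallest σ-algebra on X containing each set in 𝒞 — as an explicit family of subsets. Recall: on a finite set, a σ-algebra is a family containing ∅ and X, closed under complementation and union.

σ(𝒞) = { {}, {1}, {2}, {4}, {6}, {1,2}, {1,4}, {1,6}, {2,4}, {2,6}, {3,5}, {4,6}, {1,2,4}, {1,2,6}, {1,3,5}, {1,4,6}, {2,3,5}, {2,4,6}, {3,4,5}, {3,5,6}, {1,2,3,5}, {1,2,4,6}, {1,3,4,5}, {1,3,5,6}, {2,3,4,5}, {2,3,5,6}, {3,4,5,6}, {1,2,3,4,5}, {1,2,3,5,6}, {1,3,4,5,6}, {2,3,4,5,6}, X }

Working:
Start: 𝒞 ∪ {∅, X} = { {}, {4}, {1,4}, {2,3,4,5}, {1,3,4,5,6}, X }.
Pass 1: 5 new —
  {2}  = ᶜ of {1,3,4,5,6}
  {1,6}  = ᶜ of {2,3,4,5}
  {2,3,5,6}  = ᶜ of {1,4}
  {1,2,3,4,5}  = {1,4} ∪ {2,3,4,5}
  {1,2,3,5,6}  = ᶜ of {4}
  [11 total]
Pass 2. New:
  {6}  = ᶜ of {1,2,3,4,5}
  {2,4}  = {2} ∪ {4}
  {1,2,4}  = {2} ∪ {1,4}
  {1,2,6}  = {1,6} ∪ {2}
  {1,4,6}  = {1,6} ∪ {1,4}
  {2,3,4,5,6}  = {2,3,4,5} ∪ {2,3,5,6}
  [17 total]
Pass 3: +9 →
  {1}  = ᶜ of {2,3,4,5,6}
  {2,6}  = {2} ∪ {6}
  {4,6}  = {4} ∪ {6}
  {2,3,5}  = ᶜ of {1,4,6}
  {2,4,6}  = {2,4} ∪ {6}
  {3,4,5}  = ᶜ of {1,2,6}
  {3,5,6}  = ᶜ of {1,2,4}
  {1,2,4,6}  = {1,4} ∪ {1,2,6}
  {1,3,5,6}  = ᶜ of {2,4}
  [26 total]
Pass 4: 6 new —
  {1,2}  = {1} ∪ {2}
  {3,5}  = ᶜ of {1,2,4,6}
  {1,3,5}  = ᶜ of {2,4,6}
  {1,2,3,5}  = ᶜ of {4,6}
  {1,3,4,5}  = ᶜ of {2,6}
  {3,4,5,6}  = {3,4,5} ∪ {6}
  [32 total]
Pass 5: no new sets; the family is a σ-algebra.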